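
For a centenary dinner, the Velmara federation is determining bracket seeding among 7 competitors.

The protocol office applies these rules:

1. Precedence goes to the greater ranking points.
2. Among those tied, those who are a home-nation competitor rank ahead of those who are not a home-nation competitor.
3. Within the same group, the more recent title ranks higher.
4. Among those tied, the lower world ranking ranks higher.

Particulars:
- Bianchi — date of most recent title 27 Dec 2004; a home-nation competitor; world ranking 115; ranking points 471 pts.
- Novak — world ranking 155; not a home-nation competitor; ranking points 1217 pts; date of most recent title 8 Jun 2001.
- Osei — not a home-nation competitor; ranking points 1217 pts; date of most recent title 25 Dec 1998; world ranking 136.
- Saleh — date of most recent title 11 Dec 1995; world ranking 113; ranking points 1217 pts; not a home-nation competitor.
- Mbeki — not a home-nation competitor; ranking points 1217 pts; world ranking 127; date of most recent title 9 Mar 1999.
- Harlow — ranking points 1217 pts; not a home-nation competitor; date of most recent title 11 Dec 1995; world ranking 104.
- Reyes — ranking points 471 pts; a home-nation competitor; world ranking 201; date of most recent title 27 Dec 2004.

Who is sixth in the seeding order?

By ranking points (higher first): Novak, Mbeki, Osei, Harlow and Saleh (each 1217 pts); then Bianchi and Reyes (both 471 pts).
Novak, Mbeki, Osei, Harlow and Saleh are each not a home-nation competitor, so the next rule applies.
Among Novak, Mbeki, Osei, Harlow and Saleh, by date of most recent title (later first): Novak (8 Jun 2001) before Mbeki (9 Mar 1999) before Osei (25 Dec 1998) before Harlow and Saleh (11 Dec 1995).
Among Harlow and Saleh, by world ranking (lower first): Harlow (104) before Saleh (113).
Bianchi and Reyes are each a home-nation competitor, so the next rule applies.
Bianchi and Reyes both have date of most recent title 27 Dec 2004, so the next rule applies.
Among Bianchi and Reyes, by world ranking (lower first): Bianchi (115) before Reyes (201).
Order: Novak, Mbeki, Osei, Harlow, Saleh, Bianchi, Reyes.

Bianchi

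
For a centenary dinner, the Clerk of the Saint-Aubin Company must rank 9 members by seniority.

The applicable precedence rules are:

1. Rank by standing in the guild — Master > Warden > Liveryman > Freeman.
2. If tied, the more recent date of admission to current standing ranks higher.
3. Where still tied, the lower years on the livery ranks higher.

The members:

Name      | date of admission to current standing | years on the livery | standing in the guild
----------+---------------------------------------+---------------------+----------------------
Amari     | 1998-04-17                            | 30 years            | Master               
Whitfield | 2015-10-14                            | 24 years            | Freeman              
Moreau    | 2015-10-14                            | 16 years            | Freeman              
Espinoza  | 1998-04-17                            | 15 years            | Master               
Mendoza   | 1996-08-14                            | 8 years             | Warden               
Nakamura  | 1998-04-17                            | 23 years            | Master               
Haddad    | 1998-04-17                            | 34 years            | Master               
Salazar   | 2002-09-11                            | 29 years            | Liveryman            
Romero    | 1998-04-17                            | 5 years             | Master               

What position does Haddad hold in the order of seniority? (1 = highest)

5

By standing in the guild: Romero, Espinoza, Nakamura, Amari and Haddad (Master); then Mendoza (Warden); then Salazar (Liveryman); then Moreau and Whitfield (Freeman).
Romero, Espinoza, Nakamura, Amari and Haddad all have date of admission to current standing 1998-04-17, so the next rule applies.
Among Romero, Espinoza, Nakamura, Amari and Haddad, by years on the livery (lower first): Romero (5 years) before Espinoza (15 years) before Nakamura (23 years) before Amari (30 years) before Haddad (34 years).
Moreau and Whitfield both have date of admission to current standing 2015-10-14, so the next rule applies.
Among Moreau and Whitfield, by years on the livery (lower first): Moreau (16 years) before Whitfield (24 years).
Order: Romero, Espinoza, Nakamura, Amari, Haddad, Mendoza, Salazar, Moreau, Whitfield. So position 5.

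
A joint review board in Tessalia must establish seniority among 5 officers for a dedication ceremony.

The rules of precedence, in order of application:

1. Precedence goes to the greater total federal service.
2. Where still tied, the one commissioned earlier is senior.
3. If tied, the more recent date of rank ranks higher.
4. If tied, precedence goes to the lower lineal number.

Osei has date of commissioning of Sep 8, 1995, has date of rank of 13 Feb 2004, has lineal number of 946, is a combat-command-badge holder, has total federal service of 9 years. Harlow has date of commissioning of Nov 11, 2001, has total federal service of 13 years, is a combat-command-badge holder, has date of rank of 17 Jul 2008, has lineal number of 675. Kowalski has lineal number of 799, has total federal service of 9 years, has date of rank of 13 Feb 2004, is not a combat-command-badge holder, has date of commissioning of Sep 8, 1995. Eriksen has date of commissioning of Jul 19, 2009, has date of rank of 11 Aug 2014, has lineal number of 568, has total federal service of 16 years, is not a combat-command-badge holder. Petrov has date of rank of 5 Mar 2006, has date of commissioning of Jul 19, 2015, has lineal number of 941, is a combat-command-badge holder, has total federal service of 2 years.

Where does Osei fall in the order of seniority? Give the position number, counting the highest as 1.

By total federal service (higher first): Eriksen (16 years); then Harlow (13 years); then Kowalski and Osei (both 9 years); then Petrov (2 years).
Kowalski and Osei both have date of commissioning Sep 8, 1995, so the next rule applies.
Kowalski and Osei both have date of rank 13 Feb 2004, so the next rule applies.
Among Kowalski and Osei, by lineal number (lower first): Kowalski (799) before Osei (946).
Order: Eriksen, Harlow, Kowalski, Osei, Petrov. So position 4.

4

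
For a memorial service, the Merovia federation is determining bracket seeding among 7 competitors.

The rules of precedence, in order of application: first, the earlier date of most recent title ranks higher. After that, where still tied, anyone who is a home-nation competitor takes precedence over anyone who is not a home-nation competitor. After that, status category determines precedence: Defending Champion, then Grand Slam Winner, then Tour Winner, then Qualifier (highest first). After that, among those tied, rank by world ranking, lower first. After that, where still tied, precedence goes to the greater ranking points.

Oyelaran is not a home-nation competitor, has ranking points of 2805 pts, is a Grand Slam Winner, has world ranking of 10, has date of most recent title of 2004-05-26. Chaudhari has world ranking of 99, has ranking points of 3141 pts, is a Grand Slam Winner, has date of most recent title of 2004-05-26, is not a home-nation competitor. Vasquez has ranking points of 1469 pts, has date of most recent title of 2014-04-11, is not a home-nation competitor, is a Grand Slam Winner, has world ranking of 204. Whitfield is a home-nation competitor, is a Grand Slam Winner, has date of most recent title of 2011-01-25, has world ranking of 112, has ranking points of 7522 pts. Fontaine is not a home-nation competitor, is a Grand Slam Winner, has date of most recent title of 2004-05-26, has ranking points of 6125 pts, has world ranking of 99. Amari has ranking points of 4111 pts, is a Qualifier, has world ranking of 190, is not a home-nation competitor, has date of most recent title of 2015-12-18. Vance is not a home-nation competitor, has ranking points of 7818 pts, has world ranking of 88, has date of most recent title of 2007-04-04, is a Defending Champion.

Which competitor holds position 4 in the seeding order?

By date of most recent title (earlier first): Oyelaran, Fontaine and Chaudhari (each 2004-05-26); then Vance (2007-04-04); then Whitfield (2011-01-25); then Vasquez (2014-04-11); then Amari (2015-12-18).
Oyelaran, Fontaine and Chaudhari are each not a home-nation competitor, so the next rule applies.
Oyelaran, Fontaine and Chaudhari are each Grand Slam Winner, so the next rule applies.
Among Oyelaran, Fontaine and Chaudhari, by world ranking (lower first): Oyelaran (10) before Fontaine and Chaudhari (99).
Among Fontaine and Chaudhari, by ranking points (higher first): Fontaine (6125 pts) before Chaudhari (3141 pts).
Order: Oyelaran, Fontaine, Chaudhari, Vance, Whitfield, Vasquez, Amari.

Vance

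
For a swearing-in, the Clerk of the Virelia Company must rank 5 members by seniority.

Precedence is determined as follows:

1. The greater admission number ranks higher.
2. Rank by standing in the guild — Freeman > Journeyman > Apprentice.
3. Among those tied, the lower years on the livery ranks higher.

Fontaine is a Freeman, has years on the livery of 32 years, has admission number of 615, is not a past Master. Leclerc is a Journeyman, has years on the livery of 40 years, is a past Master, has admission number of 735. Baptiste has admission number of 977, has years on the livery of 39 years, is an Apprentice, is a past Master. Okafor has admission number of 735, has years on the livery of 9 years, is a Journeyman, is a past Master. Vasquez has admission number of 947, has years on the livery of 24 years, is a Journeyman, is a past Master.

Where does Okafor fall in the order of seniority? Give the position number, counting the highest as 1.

By admission number (higher first): Baptiste (977); then Vasquez (947); then Okafor and Leclerc (both 735); then Fontaine (615).
Okafor and Leclerc are each Journeyman, so the next rule applies.
Among Okafor and Leclerc, by years on the livery (lower first): Okafor (9 years) before Leclerc (40 years).
Order: Baptiste, Vasquez, Okafor, Leclerc, Fontaine. So position 3.

3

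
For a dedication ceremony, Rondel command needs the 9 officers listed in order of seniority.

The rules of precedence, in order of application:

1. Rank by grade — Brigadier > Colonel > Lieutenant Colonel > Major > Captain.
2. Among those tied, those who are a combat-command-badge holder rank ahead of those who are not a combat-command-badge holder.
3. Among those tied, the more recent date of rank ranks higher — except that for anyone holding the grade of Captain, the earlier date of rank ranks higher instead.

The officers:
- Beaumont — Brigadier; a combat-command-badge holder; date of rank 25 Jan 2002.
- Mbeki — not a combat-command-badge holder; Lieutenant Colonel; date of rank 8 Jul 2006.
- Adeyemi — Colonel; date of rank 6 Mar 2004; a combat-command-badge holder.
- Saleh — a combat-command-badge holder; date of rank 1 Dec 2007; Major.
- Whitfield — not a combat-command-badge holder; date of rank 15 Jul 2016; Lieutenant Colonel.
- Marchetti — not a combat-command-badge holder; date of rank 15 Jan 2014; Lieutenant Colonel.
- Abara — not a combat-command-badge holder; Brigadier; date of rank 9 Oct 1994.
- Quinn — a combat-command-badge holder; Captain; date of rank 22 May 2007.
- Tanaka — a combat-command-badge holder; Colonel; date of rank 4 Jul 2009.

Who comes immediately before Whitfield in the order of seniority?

By grade: Beaumont and Abara (Brigadier); then Tanaka and Adeyemi (Colonel); then Whitfield, Marchetti and Mbeki (Lieutenant Colonel); then Saleh (Major); then Quinn (Captain).
Among Beaumont and Abara, a combat-command-badge holder before not a combat-command-badge holder: Beaumont (a combat-command-badge holder) before Abara (not a combat-command-badge holder).
Tanaka and Adeyemi are each a combat-command-badge holder, so the next rule applies.
Among Tanaka and Adeyemi, by date of rank (later first): Tanaka (4 Jul 2009) before Adeyemi (6 Mar 2004).
Whitfield, Marchetti and Mbeki are each not a combat-command-badge holder, so the next rule applies.
Among Whitfield, Marchetti and Mbeki, by date of rank (later first): Whitfield (15 Jul 2016) before Marchetti (15 Jan 2014) before Mbeki (8 Jul 2006).
Order: Beaumont, Abara, Tanaka, Adeyemi, Whitfield, Marchetti, Mbeki, Saleh, Quinn.

Adeyemi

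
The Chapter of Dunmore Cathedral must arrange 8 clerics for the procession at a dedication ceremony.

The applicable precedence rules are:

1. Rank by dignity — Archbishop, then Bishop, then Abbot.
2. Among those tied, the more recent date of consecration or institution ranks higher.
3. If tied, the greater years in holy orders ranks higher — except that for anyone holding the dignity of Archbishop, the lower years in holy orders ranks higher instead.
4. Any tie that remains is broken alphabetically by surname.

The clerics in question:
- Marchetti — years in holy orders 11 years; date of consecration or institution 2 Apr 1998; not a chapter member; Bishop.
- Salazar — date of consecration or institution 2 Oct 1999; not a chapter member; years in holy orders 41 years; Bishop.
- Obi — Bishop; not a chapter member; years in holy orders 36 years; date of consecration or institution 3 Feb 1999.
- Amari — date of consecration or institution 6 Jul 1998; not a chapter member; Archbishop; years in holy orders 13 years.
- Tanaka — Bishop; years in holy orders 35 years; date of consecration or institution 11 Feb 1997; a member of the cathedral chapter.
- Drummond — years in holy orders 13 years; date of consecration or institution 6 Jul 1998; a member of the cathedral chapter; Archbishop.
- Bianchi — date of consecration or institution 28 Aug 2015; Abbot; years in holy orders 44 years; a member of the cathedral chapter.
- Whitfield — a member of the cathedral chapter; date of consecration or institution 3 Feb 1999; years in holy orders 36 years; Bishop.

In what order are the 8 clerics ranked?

Amari, Drummond, Salazar, Obi, Whitfield, Marchetti, Tanaka, Bianchi

By dignity: Amari and Drummond (Archbishop); then Salazar, Obi, Whitfield, Marchetti and Tanaka (Bishop); then Bianchi (Abbot).
Amari and Drummond both have date of consecration or institution 6 Jul 1998, so the next rule applies.
Amari and Drummond both have years in holy orders 13 years, so the next rule applies.
Among Amari and Drummond, alphabetically by surname: Amari before Drummond.
Among Salazar, Obi, Whitfield, Marchetti and Tanaka, by date of consecration or institution (later first): Salazar (2 Oct 1999) before Obi and Whitfield (3 Feb 1999) before Marchetti (2 Apr 1998) before Tanaka (11 Feb 1997).
Obi and Whitfield both have years in holy orders 36 years, so the next rule applies.
Among Obi and Whitfield, alphabetically by surname: Obi before Whitfield.
Full order: Amari, Drummond, Salazar, Obi, Whitfield, Marchetti, Tanaka, Bianchi.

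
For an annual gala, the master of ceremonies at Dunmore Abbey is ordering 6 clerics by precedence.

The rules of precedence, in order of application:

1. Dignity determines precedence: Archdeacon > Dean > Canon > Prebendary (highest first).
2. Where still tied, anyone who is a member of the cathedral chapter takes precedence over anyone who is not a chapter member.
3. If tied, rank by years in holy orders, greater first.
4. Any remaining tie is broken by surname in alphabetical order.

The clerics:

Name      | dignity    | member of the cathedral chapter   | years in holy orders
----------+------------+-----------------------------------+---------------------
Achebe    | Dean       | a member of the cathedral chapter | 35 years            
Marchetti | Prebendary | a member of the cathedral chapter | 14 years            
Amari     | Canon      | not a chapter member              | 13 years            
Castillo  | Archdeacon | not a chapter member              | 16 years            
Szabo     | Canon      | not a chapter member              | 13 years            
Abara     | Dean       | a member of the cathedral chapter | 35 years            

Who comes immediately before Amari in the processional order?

Achebe

By dignity: Castillo (Archdeacon); then Abara and Achebe (Dean); then Amari and Szabo (Canon); then Marchetti (Prebendary).
Abara and Achebe are each a member of the cathedral chapter, so the next rule applies.
Abara and Achebe both have years in holy orders 35 years, so the next rule applies.
Among Abara and Achebe, alphabetically by surname: Abara before Achebe.
Amari and Szabo are each not a chapter member, so the next rule applies.
Amari and Szabo both have years in holy orders 13 years, so the next rule applies.
Among Amari and Szabo, alphabetically by surname: Amari before Szabo.
Order: Castillo, Abara, Achebe, Amari, Szabo, Marchetti.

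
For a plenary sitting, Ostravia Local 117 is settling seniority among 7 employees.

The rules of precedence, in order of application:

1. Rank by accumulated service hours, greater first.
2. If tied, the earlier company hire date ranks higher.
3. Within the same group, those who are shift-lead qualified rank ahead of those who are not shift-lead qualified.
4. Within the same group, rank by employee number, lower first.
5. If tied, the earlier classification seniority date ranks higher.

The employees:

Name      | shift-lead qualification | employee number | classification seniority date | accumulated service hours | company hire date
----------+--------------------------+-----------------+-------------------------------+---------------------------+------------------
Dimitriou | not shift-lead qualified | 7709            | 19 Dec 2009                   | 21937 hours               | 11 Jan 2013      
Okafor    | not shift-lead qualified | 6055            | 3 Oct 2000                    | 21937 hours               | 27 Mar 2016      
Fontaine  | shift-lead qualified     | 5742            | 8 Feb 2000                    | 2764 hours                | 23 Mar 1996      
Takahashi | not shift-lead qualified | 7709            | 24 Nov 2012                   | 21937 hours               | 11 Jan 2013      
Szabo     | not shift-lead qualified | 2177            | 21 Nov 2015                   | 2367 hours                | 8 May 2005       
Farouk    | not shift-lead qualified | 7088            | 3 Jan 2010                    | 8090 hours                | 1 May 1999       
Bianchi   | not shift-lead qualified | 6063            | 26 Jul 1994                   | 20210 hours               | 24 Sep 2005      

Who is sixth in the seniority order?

By accumulated service hours (higher first): Dimitriou, Takahashi and Okafor (each 21937 hours); then Bianchi (20210 hours); then Farouk (8090 hours); then Fontaine (2764 hours); then Szabo (2367 hours).
Among Dimitriou, Takahashi and Okafor, by company hire date (earlier first): Dimitriou and Takahashi (11 Jan 2013) before Okafor (27 Mar 2016).
Dimitriou and Takahashi are each not shift-lead qualified, so the next rule applies.
Dimitriou and Takahashi both have employee number 7709, so the next rule applies.
Among Dimitriou and Takahashi, by classification seniority date (earlier first): Dimitriou (19 Dec 2009) before Takahashi (24 Nov 2012).
Order: Dimitriou, Takahashi, Okafor, Bianchi, Farouk, Fontaine, Szabo.

Fontaine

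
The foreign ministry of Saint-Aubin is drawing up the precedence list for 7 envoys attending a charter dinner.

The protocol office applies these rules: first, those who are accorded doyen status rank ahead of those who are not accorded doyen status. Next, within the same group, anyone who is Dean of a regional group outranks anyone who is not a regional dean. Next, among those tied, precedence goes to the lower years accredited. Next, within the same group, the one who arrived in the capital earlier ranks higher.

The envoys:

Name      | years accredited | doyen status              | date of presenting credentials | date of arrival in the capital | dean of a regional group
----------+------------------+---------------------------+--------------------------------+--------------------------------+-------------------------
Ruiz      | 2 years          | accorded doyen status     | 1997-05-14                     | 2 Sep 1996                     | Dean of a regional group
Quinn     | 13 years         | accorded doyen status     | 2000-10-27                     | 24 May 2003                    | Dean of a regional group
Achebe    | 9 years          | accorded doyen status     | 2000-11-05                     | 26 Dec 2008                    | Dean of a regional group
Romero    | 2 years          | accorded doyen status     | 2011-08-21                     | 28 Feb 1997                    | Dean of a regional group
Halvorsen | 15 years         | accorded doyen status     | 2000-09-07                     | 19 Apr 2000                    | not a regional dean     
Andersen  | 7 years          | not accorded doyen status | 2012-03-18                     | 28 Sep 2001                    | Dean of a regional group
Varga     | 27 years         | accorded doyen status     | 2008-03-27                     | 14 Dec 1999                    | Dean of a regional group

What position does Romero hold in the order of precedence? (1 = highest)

2

By the first rule: Ruiz, Romero, Achebe, Quinn, Varga and Halvorsen (each accorded doyen status); then Andersen (not accorded doyen status).
Among Ruiz, Romero, Achebe, Quinn, Varga and Halvorsen, Dean of a regional group before not a regional dean: Ruiz, Romero, Achebe, Quinn and Varga (Dean of a regional group) before Halvorsen (not a regional dean).
Among Ruiz, Romero, Achebe, Quinn and Varga, by years accredited (lower first): Ruiz and Romero (2 years) before Achebe (9 years) before Quinn (13 years) before Varga (27 years).
Among Ruiz and Romero, by date of arrival in the capital (earlier first): Ruiz (2 Sep 1996) before Romero (28 Feb 1997).
Order: Ruiz, Romero, Achebe, Quinn, Varga, Halvorsen, Andersen. So position 2.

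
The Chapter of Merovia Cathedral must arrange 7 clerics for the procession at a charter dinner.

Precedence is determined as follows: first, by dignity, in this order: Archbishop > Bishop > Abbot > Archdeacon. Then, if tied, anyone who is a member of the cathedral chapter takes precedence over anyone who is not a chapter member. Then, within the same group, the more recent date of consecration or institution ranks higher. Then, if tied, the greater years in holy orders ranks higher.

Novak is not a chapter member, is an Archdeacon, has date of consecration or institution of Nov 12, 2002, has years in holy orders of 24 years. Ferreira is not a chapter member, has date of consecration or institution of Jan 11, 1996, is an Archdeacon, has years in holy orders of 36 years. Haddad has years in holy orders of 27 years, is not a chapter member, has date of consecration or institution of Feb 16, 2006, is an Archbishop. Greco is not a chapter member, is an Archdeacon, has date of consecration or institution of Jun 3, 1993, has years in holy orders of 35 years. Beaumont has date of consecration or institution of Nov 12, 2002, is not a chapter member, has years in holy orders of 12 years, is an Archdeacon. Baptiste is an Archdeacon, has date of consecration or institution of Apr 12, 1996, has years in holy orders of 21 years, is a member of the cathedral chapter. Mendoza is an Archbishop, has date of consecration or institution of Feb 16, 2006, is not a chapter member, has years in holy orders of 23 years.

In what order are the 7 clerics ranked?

Haddad, Mendoza, Baptiste, Novak, Beaumont, Ferreira, Greco

By dignity: Haddad and Mendoza (Archbishop); then Baptiste, Novak, Beaumont, Ferreira and Greco (Archdeacon).
Haddad and Mendoza are each not a chapter member, so the next rule applies.
Haddad and Mendoza both have date of consecration or institution Feb 16, 2006, so the next rule applies.
Among Haddad and Mendoza, by years in holy orders (higher first): Haddad (27 years) before Mendoza (23 years).
Among Baptiste, Novak, Beaumont, Ferreira and Greco, a member of the cathedral chapter before not a chapter member: Baptiste (a member of the cathedral chapter) before Novak, Beaumont, Ferreira and Greco (not a chapter member).
Among Novak, Beaumont, Ferreira and Greco, by date of consecration or institution (later first): Novak and Beaumont (Nov 12, 2002) before Ferreira (Jan 11, 1996) before Greco (Jun 3, 1993).
Among Novak and Beaumont, by years in holy orders (higher first): Novak (24 years) before Beaumont (12 years).
Full order: Haddad, Mendoza, Baptiste, Novak, Beaumont, Ferreira, Greco.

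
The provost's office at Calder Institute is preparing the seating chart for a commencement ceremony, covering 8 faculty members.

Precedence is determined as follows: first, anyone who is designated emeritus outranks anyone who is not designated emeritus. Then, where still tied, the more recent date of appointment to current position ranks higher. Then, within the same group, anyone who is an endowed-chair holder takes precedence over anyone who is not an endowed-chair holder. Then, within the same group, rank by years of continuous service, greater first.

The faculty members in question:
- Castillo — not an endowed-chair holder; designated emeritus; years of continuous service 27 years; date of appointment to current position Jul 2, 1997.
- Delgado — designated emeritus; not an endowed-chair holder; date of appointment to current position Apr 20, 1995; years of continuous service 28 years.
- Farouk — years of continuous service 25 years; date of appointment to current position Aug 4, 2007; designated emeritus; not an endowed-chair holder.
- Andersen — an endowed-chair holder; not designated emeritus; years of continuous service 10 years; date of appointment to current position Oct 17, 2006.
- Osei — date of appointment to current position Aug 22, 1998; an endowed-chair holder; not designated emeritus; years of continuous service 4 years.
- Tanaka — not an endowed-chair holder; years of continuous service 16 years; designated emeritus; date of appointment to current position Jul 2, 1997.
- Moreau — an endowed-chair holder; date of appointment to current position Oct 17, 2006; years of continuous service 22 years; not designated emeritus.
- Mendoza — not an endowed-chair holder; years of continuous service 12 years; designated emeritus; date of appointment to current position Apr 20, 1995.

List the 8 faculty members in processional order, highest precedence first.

Farouk, Castillo, Tanaka, Delgado, Mendoza, Moreau, Andersen, Osei

By the first rule: Farouk, Castillo, Tanaka, Delgado and Mendoza (each designated emeritus); then Moreau, Andersen and Osei (each not designated emeritus).
Among Farouk, Castillo, Tanaka, Delgado and Mendoza, by date of appointment to current position (later first): Farouk (Aug 4, 2007) before Castillo and Tanaka (Jul 2, 1997) before Delgado and Mendoza (Apr 20, 1995).
Castillo and Tanaka are each not an endowed-chair holder, so the next rule applies.
Among Castillo and Tanaka, by years of continuous service (higher first): Castillo (27 years) before Tanaka (16 years).
Delgado and Mendoza are each not an endowed-chair holder, so the next rule applies.
Among Delgado and Mendoza, by years of continuous service (higher first): Delgado (28 years) before Mendoza (12 years).
Among Moreau, Andersen and Osei, by date of appointment to current position (later first): Moreau and Andersen (Oct 17, 2006) before Osei (Aug 22, 1998).
Moreau and Andersen are each an endowed-chair holder, so the next rule applies.
Among Moreau and Andersen, by years of continuous service (higher first): Moreau (22 years) before Andersen (10 years).
Full order: Farouk, Castillo, Tanaka, Delgado, Mendoza, Moreau, Andersen, Osei.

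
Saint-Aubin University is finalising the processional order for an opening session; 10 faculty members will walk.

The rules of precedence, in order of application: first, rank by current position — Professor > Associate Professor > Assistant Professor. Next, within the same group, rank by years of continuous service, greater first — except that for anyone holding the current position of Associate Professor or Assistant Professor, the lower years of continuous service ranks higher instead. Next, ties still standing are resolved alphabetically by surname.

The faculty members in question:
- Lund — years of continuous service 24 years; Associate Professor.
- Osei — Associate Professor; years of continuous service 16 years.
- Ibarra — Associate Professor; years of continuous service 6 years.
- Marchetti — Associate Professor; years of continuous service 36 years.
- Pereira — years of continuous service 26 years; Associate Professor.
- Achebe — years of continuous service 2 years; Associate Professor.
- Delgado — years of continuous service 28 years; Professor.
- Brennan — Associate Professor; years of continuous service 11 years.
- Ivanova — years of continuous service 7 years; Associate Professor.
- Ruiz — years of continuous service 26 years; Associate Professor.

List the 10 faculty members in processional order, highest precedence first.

Delgado, Achebe, Ibarra, Ivanova, Brennan, Osei, Lund, Pereira, Ruiz, Marchetti

By current position: Delgado (Professor); then Achebe, Ibarra, Ivanova, Brennan, Osei, Lund, Pereira, Ruiz and Marchetti (Associate Professor).
Among Achebe, Ibarra, Ivanova, Brennan, Osei, Lund, Pereira, Ruiz and Marchetti, by years of continuous service (lower first) (reversed rule for this group): Achebe (2 years) before Ibarra (6 years) before Ivanova (7 years) before Brennan (11 years) before Osei (16 years) before Lund (24 years) before Pereira and Ruiz (26 years) before Marchetti (36 years).
Among Pereira and Ruiz, alphabetically by surname: Pereira before Ruiz.
Full order: Delgado, Achebe, Ibarra, Ivanova, Brennan, Osei, Lund, Pereira, Ruiz, Marchetti.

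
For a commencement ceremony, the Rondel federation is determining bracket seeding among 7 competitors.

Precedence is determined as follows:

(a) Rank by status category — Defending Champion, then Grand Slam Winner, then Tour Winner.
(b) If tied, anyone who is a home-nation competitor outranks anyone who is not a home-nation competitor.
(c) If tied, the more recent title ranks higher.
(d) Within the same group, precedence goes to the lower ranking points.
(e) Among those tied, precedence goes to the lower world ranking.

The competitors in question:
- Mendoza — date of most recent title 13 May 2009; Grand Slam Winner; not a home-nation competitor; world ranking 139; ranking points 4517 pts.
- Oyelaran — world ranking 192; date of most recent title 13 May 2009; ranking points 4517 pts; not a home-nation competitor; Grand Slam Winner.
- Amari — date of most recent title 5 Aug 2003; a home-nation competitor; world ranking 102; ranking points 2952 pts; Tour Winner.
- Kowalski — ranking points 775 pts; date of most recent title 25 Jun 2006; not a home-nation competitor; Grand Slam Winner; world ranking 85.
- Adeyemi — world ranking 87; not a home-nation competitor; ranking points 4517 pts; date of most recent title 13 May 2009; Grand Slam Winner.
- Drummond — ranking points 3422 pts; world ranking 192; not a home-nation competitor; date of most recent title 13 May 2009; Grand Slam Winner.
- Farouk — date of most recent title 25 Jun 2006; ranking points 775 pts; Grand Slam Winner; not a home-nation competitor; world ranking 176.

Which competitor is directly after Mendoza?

Oyelaran

By status category: Drummond, Adeyemi, Mendoza, Oyelaran, Kowalski and Farouk (Grand Slam Winner); then Amari (Tour Winner).
Drummond, Adeyemi, Mendoza, Oyelaran, Kowalski and Farouk are each not a home-nation competitor, so the next rule applies.
Among Drummond, Adeyemi, Mendoza, Oyelaran, Kowalski and Farouk, by date of most recent title (later first): Drummond, Adeyemi, Mendoza and Oyelaran (13 May 2009) before Kowalski and Farouk (25 Jun 2006).
Among Drummond, Adeyemi, Mendoza and Oyelaran, by ranking points (lower first): Drummond (3422 pts) before Adeyemi, Mendoza and Oyelaran (4517 pts).
Among Adeyemi, Mendoza and Oyelaran, by world ranking (lower first): Adeyemi (87) before Mendoza (139) before Oyelaran (192).
Kowalski and Farouk both have ranking points 775 pts, so the next rule applies.
Among Kowalski and Farouk, by world ranking (lower first): Kowalski (85) before Farouk (176).
Order: Drummond, Adeyemi, Mendoza, Oyelaran, Kowalski, Farouk, Amari.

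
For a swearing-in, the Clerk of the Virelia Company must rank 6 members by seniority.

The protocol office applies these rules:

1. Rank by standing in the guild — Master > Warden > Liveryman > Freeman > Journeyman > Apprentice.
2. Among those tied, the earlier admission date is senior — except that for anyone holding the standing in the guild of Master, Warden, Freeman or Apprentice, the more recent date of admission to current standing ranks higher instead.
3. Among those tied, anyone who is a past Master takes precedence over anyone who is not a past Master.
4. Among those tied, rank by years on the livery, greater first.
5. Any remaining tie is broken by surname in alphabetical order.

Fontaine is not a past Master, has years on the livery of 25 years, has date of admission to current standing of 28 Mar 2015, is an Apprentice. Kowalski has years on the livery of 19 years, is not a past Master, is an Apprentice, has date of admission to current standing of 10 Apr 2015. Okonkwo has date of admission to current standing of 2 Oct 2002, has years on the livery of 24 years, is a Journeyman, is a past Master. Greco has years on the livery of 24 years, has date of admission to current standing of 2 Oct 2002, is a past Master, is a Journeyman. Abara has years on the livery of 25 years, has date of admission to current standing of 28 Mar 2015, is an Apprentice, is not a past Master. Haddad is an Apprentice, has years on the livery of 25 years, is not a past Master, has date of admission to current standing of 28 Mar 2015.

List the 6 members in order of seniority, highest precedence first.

By standing in the guild: Greco and Okonkwo (Journeyman); then Kowalski, Abara, Fontaine and Haddad (Apprentice).
Greco and Okonkwo both have date of admission to current standing 2 Oct 2002, so the next rule applies.
Greco and Okonkwo are each a past Master, so the next rule applies.
Greco and Okonkwo both have years on the livery 24 years, so the next rule applies.
Among Greco and Okonkwo, alphabetically by surname: Greco before Okonkwo.
Among Kowalski, Abara, Fontaine and Haddad, by date of admission to current standing (later first) (reversed rule for this group): Kowalski (10 Apr 2015) before Abara, Fontaine and Haddad (28 Mar 2015).
Abara, Fontaine and Haddad are each not a past Master, so the next rule applies.
Abara, Fontaine and Haddad all have years on the livery 25 years, so the next rule applies.
Among Abara, Fontaine and Haddad, alphabetically by surname: Abara before Fontaine before Haddad.
Full order: Greco, Okonkwo, Kowalski, Abara, Fontaine, Haddad.

Greco, Okonkwo, Kowalski, Abara, Fontaine, Haddad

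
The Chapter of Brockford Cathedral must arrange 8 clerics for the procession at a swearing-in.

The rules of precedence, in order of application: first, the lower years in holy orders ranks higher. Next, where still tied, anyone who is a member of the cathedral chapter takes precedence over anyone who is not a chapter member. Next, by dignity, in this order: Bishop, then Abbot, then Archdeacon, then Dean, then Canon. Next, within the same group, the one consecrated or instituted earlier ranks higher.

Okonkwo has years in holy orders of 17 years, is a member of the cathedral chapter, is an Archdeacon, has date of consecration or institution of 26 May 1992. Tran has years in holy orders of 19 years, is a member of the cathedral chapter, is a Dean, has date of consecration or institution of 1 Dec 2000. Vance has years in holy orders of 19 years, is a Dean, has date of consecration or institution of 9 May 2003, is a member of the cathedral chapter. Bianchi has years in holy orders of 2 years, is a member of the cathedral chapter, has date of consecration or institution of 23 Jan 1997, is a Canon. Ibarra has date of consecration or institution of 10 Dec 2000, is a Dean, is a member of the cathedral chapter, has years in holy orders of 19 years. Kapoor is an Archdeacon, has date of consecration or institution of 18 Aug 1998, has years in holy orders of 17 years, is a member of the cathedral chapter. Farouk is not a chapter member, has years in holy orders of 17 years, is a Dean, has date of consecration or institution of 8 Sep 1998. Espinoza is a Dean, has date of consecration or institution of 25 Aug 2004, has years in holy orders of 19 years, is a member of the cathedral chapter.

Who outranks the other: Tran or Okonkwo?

Okonkwo

By years in holy orders (lower first): Bianchi (2 years); then Okonkwo, Kapoor and Farouk (each 17 years); then Tran, Ibarra, Vance and Espinoza (each 19 years).
Among Okonkwo, Kapoor and Farouk, a member of the cathedral chapter before not a chapter member: Okonkwo and Kapoor (a member of the cathedral chapter) before Farouk (not a chapter member).
Okonkwo and Kapoor are each Archdeacon, so the next rule applies.
Among Okonkwo and Kapoor, by date of consecration or institution (earlier first): Okonkwo (26 May 1992) before Kapoor (18 Aug 1998).
Tran, Ibarra, Vance and Espinoza are each a member of the cathedral chapter, so the next rule applies.
Tran, Ibarra, Vance and Espinoza are each Dean, so the next rule applies.
Among Tran, Ibarra, Vance and Espinoza, by date of consecration or institution (earlier first): Tran (1 Dec 2000) before Ibarra (10 Dec 2000) before Vance (9 May 2003) before Espinoza (25 Aug 2004).
So Okonkwo takes precedence.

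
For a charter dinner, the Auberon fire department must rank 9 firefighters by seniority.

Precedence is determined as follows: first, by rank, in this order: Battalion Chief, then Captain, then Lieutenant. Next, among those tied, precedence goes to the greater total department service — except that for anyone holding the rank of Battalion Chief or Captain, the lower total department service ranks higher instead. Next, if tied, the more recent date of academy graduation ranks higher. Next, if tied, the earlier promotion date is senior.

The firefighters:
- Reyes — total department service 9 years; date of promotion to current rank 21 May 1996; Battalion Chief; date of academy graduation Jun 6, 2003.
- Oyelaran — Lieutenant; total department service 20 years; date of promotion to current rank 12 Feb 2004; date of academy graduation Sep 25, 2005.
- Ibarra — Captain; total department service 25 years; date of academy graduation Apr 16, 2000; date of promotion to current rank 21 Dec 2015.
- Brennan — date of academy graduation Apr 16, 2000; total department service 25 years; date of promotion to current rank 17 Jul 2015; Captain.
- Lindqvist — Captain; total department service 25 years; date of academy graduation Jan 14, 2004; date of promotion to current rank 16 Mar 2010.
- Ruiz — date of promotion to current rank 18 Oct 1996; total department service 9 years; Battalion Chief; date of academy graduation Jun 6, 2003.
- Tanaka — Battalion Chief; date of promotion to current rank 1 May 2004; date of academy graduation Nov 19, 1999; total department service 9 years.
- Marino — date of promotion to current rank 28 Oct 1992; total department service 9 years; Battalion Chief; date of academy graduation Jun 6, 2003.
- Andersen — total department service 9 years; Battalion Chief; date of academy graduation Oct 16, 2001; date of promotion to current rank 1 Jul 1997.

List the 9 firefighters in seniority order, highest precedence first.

Marino, Reyes, Ruiz, Andersen, Tanaka, Lindqvist, Brennan, Ibarra, Oyelaran

By rank: Marino, Reyes, Ruiz, Andersen and Tanaka (Battalion Chief); then Lindqvist, Brennan and Ibarra (Captain); then Oyelaran (Lieutenant).
Marino, Reyes, Ruiz, Andersen and Tanaka all have total department service 9 years, so the next rule applies.
Among Marino, Reyes, Ruiz, Andersen and Tanaka, by date of academy graduation (later first): Marino, Reyes and Ruiz (Jun 6, 2003) before Andersen (Oct 16, 2001) before Tanaka (Nov 19, 1999).
Among Marino, Reyes and Ruiz, by date of promotion to current rank (earlier first): Marino (28 Oct 1992) before Reyes (21 May 1996) before Ruiz (18 Oct 1996).
Lindqvist, Brennan and Ibarra all have total department service 25 years, so the next rule applies.
Among Lindqvist, Brennan and Ibarra, by date of academy graduation (later first): Lindqvist (Jan 14, 2004) before Brennan and Ibarra (Apr 16, 2000).
Among Brennan and Ibarra, by date of promotion to current rank (earlier first): Brennan (17 Jul 2015) before Ibarra (21 Dec 2015).
Full order: Marino, Reyes, Ruiz, Andersen, Tanaka, Lindqvist, Brennan, Ibarra, Oyelaran.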